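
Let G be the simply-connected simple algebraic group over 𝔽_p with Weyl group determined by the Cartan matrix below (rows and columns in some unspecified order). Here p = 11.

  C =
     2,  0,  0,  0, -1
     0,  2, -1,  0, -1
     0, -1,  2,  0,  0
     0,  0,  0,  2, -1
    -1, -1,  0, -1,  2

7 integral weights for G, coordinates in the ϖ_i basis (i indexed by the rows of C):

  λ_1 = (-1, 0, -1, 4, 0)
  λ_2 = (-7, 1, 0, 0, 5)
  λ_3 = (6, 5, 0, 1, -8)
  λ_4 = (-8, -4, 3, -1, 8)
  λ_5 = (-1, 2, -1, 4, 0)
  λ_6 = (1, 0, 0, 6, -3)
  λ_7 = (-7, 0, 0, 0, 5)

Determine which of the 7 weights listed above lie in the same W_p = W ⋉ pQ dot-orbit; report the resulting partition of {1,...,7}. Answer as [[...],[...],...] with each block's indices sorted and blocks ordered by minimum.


Dynkin diagram of C (from the 8 off-diagonal −1 entries): D_5.

W_11-reps of the 7 weights in Ā_11 (same 5-coord order as C):

    λ_1+ρ ↦ (0, 1, 0, 5, 1)
    λ_2+ρ ↦ (6, 1, 1, 1, 0)
    λ_3+ρ ↦ (0, 1, 0, 5, 1)
    λ_4+ρ ↦ (6, 1, 1, 1, 0)
    λ_5+ρ ↦ (0, 1, 0, 5, 1)
    λ_6+ρ ↦ (0, 1, 0, 5, 1)
    λ_7+ρ ↦ (6, 1, 1, 1, 0)

The 7 indices split into 2 linkage classes (same alcove rep ⇔ same W_11-dot-orbit):

[[1, 3, 5, 6], [2, 4, 7]]


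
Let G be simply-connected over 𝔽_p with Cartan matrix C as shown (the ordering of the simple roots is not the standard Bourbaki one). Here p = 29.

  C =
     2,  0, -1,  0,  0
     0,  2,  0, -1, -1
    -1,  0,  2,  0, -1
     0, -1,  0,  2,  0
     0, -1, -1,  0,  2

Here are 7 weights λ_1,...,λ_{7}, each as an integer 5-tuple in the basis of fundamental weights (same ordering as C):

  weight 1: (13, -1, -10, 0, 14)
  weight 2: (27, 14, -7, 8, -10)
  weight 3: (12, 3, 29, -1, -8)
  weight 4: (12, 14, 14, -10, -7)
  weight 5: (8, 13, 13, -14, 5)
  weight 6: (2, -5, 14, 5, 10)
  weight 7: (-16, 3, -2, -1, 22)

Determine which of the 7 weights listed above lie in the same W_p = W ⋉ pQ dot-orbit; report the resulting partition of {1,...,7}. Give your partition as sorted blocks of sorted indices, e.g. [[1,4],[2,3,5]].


C ↔ A_5 under row/col permutation; |W(A_5)| = 720.

Alcove-folded reps (p=29, 7 weights, presented ϖ-order):

    λ_1 → (5, 0, 9, 1, 6)
    λ_2 → (5, 0, 9, 1, 6)
    λ_3 → (1, 4, 15, 0, 7)
    λ_4 → (5, 0, 9, 1, 6)
    λ_5 → (5, 0, 9, 1, 6)
    λ_6 → (1, 4, 15, 0, 7)
    λ_7 → (1, 4, 15, 0, 7)

Grouping the 7 weights by Ā_29-representative: 2 linkage classes.

[[1, 2, 4, 5], [3, 6, 7]]


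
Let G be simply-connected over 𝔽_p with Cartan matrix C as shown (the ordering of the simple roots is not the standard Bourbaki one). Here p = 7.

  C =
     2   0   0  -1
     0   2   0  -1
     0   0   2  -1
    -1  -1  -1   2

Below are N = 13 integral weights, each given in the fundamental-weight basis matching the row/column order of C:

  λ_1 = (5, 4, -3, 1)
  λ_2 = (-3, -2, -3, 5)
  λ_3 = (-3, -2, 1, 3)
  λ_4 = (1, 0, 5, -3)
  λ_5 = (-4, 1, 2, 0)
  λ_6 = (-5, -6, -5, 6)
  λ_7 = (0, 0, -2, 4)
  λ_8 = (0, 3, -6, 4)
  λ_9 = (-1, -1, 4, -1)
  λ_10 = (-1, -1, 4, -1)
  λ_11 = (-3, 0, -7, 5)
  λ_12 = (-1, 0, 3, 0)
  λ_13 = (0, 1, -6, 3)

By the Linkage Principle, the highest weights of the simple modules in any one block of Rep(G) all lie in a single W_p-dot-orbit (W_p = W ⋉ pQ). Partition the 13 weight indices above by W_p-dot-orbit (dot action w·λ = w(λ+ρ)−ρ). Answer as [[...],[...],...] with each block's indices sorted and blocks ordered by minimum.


D_4 Cartan matrix, 4 simple roots permuted; ρ=(1,1,1,1).

Ā_7 reps of the 13 weights (D_4, coords as presented):

  [1] (0, 1, 4, 1);  [2] (2, 1, 2, 1);  [3] (2, 1, 2, 1);  [4] (0, 1, 4, 1);  [5] (1, 0, 1, 2);  [6] (2, 1, 2, 1);  [7] (1, 1, 1, 0);  [8] (2, 1, 2, 1);  [9] (0, 0, 5, 0);  [10] (0, 0, 5, 0);  [11] (0, 1, 4, 1);  [12] (0, 1, 4, 1);  [13] (0, 1, 4, 1)

These 13 weights hit 5 W_7-dot-orbits; sizes (5, 4, 1, 1, 2):

[[1, 4, 11, 12, 13], [2, 3, 6, 8], [5], [7], [9, 10]]


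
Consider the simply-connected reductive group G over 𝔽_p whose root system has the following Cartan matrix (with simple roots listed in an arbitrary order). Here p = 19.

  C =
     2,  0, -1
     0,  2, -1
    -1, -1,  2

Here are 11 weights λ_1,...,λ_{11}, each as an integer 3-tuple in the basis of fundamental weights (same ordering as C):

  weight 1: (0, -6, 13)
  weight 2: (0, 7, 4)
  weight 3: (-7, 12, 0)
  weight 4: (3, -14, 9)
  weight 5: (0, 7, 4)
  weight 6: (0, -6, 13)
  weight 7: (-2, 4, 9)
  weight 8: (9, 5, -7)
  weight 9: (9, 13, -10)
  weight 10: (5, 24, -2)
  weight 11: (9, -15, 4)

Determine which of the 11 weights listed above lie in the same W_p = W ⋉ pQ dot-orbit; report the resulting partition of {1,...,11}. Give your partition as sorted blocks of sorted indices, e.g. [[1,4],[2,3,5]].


Cartan matrix: type A_3 (|W|=24); un-permuting the 3 rows.

Alcove-folded reps (p=19, 11 weights, presented ϖ-order):

  λ_1+ρ ↦ (1, 5, 9) · λ_2+ρ ↦ (1, 8, 5) · λ_3+ρ ↦ (1, 8, 5) · λ_4+ρ ↦ (1, 10, 3) · λ_5+ρ ↦ (1, 8, 5) · λ_6+ρ ↦ (1, 5, 9) · λ_7+ρ ↦ (1, 5, 9) · λ_8+ρ ↦ (4, 0, 6) · λ_9+ρ ↦ (1, 5, 9) · λ_10+ρ ↦ (1, 8, 5) · λ_11+ρ ↦ (1, 5, 9)

Partition of {1..11} into 4 W_19-dot-orbits:

[[1, 6, 7, 9, 11], [2, 3, 5, 10], [4], [8]]


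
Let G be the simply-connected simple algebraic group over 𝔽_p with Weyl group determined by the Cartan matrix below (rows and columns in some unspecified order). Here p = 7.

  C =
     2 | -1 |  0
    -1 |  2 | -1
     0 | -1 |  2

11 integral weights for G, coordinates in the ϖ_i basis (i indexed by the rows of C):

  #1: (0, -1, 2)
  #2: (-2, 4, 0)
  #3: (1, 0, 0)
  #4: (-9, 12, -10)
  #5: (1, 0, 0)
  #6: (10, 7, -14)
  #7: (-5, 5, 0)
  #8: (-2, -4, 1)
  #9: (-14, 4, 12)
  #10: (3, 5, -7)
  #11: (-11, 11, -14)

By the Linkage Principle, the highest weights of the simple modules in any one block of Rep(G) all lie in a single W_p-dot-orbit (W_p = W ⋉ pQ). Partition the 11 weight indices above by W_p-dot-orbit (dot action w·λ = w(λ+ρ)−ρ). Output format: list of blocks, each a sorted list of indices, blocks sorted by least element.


Dynkin diagram of C (from the 4 off-diagonal −1 entries): A_3.

λ_j+ρ reflected into Ā_7 (⟨·,θ^∨⟩≤7); 3-tuples as given:

  [1] (1, 0, 3) · [2] (1, 4, 1) · [3] (2, 1, 1) · [4] (2, 1, 1) · [5] (2, 1, 1) · [6] (1, 4, 1) · [7] (4, 2, 1) · [8] (2, 1, 1) · [9] (1, 4, 1) · [10] (1, 0, 3) · [11] (2, 1, 1)

Grouping the 11 weights by Ā_7-representative: 4 linkage classes.

[[1, 10], [2, 6, 9], [3, 4, 5, 8, 11], [7]]


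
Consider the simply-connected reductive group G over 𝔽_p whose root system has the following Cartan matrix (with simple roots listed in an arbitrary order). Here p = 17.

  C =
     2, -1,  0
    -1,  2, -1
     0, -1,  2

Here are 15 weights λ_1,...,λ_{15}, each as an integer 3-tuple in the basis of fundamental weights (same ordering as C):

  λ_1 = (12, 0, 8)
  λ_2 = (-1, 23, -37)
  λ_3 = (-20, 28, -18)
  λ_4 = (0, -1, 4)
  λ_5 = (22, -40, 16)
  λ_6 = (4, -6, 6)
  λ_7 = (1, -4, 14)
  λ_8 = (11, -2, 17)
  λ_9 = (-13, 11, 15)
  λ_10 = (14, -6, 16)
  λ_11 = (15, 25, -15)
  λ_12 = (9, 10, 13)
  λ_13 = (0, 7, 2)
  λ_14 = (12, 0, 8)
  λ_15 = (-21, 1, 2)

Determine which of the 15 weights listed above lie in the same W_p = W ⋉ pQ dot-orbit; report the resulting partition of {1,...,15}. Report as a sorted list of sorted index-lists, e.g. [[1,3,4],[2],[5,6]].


C ↔ A_3 under row/col permutation; |W(A_3)| = 24.

Ā_17 reps of the 15 weights (A_3, coords as presented):

    [1] (7, 1, 3)
    [2] (0, 5, 2)
    [3] (0, 5, 2)
    [4] (1, 0, 5)
    [5] (1, 0, 5)
    [6] (0, 5, 2)
    [7] (1, 2, 12)
    [8] (1, 0, 5)
    [9] (1, 0, 5)
    [10] (0, 5, 2)
    [11] (1, 8, 3)
    [12] (7, 1, 3)
    [13] (1, 8, 3)
    [14] (7, 1, 3)
    [15] (1, 2, 12)

The 15 indices split into 5 linkage classes (same alcove rep ⇔ same W_17-dot-orbit):

[[1, 12, 14], [2, 3, 6, 10], [4, 5, 8, 9], [7, 15], [11, 13]]


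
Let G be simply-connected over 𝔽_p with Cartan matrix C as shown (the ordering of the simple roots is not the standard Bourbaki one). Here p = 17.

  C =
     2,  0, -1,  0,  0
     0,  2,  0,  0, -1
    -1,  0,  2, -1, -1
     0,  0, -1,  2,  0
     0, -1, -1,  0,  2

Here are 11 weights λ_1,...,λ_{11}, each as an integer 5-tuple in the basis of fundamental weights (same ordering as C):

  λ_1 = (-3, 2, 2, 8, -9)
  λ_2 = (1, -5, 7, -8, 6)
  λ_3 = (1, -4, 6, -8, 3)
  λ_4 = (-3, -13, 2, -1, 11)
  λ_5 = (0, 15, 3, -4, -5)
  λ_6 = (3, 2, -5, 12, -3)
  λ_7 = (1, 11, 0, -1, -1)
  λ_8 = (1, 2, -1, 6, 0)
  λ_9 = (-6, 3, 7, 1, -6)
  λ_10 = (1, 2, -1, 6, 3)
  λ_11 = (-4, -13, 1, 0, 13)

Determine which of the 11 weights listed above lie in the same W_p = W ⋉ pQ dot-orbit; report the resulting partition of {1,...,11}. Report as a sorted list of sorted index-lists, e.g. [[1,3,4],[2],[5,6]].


Root system D_5: the 5×5 matrix C matches after relabeling.

Folding the 11 weights λ_j+ρ into Ā_17 (reps in the given 5-coord order):

  λ_1+ρ ↦ (3, 1, 2, 0, 2) · λ_2+ρ ↦ (2, 3, 0, 7, 1) · λ_3+ρ ↦ (2, 3, 0, 7, 1) · λ_4+ρ ↦ (2, 12, 1, 0, 0) · λ_5+ρ ↦ (2, 12, 1, 0, 0) · λ_6+ρ ↦ (2, 3, 0, 7, 1) · λ_7+ρ ↦ (2, 12, 1, 0, 0) · λ_8+ρ ↦ (2, 3, 0, 7, 1) · λ_9+ρ ↦ (3, 1, 2, 0, 2) · λ_10+ρ ↦ (2, 3, 0, 7, 1) · λ_11+ρ ↦ (2, 12, 1, 0, 0)

These 11 weights hit 3 W_17-dot-orbits; sizes (2, 5, 4):

[[1, 9], [2, 3, 6, 8, 10], [4, 5, 7, 11]]


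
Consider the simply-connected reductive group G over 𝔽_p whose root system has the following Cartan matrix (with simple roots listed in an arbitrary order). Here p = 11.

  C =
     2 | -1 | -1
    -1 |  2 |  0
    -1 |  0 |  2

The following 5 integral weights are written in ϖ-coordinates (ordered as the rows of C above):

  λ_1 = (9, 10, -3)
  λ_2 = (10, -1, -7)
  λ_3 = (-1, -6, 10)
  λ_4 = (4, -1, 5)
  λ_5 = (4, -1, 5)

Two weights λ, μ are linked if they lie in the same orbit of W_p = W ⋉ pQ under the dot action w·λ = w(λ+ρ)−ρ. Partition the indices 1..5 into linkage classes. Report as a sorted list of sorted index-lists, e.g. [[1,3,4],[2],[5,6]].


C ↔ A_3 under row/col permutation; |W(A_3)| = 24.

W_11-reps of the 5 weights in Ā_11 (same 3-coord order as C):

  [1] (0, 1, 8);  [2] (5, 0, 6);  [3] (5, 0, 6);  [4] (5, 0, 6);  [5] (5, 0, 6)

Linkage partition of the 5 weights (2 classes, p=11):

[[1], [2, 3, 4, 5]]


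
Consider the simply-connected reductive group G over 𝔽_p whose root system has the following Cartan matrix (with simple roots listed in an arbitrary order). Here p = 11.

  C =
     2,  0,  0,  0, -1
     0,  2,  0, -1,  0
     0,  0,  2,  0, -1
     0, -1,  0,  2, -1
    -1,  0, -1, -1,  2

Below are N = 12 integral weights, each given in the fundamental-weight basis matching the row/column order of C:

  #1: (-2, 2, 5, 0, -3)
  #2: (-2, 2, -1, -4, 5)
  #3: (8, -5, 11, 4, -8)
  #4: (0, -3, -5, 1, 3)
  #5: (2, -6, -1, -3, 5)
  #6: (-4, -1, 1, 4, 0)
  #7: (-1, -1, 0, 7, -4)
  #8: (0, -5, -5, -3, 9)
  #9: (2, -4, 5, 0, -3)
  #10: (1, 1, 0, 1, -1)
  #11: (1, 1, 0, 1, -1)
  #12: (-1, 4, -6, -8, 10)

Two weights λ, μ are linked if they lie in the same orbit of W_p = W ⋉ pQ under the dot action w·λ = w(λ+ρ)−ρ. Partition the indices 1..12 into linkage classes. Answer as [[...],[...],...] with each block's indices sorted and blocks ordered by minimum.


Cartan matrix: type D_5 (|W|=1920); un-permuting the 5 rows.

λ_j+ρ reflected into Ā_11 (⟨·,θ^∨⟩≤11); 5-tuples as given:

  λ_1+ρ ↦ (1, 1, 2, 1, 1);  λ_2+ρ ↦ (1, 0, 0, 3, 2);  λ_3+ρ ↦ (1, 1, 2, 1, 1);  λ_4+ρ ↦ (1, 2, 4, 0, 0);  λ_5+ρ ↦ (2, 2, 1, 2, 0);  λ_6+ρ ↦ (1, 0, 0, 3, 2);  λ_7+ρ ↦ (1, 0, 0, 3, 2);  λ_8+ρ ↦ (1, 2, 4, 0, 0);  λ_9+ρ ↦ (1, 1, 2, 1, 1);  λ_10+ρ ↦ (2, 2, 1, 2, 0);  λ_11+ρ ↦ (2, 2, 1, 2, 0);  λ_12+ρ ↦ (1, 2, 4, 0, 0)

Grouping the 12 weights by Ā_11-representative: 4 linkage classes.

[[1, 3, 9], [2, 6, 7], [4, 8, 12], [5, 10, 11]]


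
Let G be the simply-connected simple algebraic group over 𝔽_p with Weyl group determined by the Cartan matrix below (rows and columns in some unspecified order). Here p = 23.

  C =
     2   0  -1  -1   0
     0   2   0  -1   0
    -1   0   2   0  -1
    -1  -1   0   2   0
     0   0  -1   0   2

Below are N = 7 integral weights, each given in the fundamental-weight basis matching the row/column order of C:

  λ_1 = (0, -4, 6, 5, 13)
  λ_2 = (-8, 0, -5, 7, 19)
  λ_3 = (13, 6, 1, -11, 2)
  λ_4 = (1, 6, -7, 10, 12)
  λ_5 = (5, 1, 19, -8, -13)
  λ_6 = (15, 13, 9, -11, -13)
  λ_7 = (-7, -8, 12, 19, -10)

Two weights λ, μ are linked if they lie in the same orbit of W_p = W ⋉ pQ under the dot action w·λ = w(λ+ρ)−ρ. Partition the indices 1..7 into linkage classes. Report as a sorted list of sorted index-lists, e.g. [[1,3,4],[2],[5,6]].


Dynkin diagram of C (from the 8 off-diagonal −1 entries): A_5.

Alcove-folded reps (p=23, 7 weights, presented ϖ-order):

  [1] (1, 2, 7, 1, 9);  [2] (1, 2, 7, 1, 9);  [3] (4, 3, 2, 7, 3);  [4] (4, 3, 2, 7, 3);  [5] (1, 2, 7, 1, 9);  [6] (4, 3, 2, 7, 3);  [7] (4, 3, 2, 7, 3)

The 7 indices split into 2 linkage classes (same alcove rep ⇔ same W_23-dot-orbit):

[[1, 2, 5], [3, 4, 6, 7]]


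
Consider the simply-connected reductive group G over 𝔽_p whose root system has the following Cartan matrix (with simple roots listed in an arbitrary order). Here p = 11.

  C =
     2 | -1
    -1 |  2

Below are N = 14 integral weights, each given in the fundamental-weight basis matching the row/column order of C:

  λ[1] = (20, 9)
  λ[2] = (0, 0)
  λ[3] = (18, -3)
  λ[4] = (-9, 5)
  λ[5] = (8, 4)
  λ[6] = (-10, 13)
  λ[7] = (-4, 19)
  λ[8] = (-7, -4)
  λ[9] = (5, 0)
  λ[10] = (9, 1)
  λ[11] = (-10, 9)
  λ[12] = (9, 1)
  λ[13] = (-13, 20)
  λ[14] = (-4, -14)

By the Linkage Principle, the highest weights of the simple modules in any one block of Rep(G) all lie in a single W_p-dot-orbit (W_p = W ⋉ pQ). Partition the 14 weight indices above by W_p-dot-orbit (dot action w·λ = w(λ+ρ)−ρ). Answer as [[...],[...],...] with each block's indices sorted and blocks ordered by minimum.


Type A_2, rank 2, |W|=6; reorder rows/cols to standard.

λ_j+ρ reflected into Ā_11 (⟨·,θ^∨⟩≤11); 2-tuples as given:

  λ_1+ρ ↦ (9, 1) · λ_2+ρ ↦ (1, 1) · λ_3+ρ ↦ (3, 6) · λ_4+ρ ↦ (6, 2) · λ_5+ρ ↦ (6, 2) · λ_6+ρ ↦ (6, 2) · λ_7+ρ ↦ (6, 2) · λ_8+ρ ↦ (3, 6) · λ_9+ρ ↦ (6, 1) · λ_10+ρ ↦ (9, 1) · λ_11+ρ ↦ (9, 1) · λ_12+ρ ↦ (9, 1) · λ_13+ρ ↦ (1, 1) · λ_14+ρ ↦ (6, 2)

Linkage partition of the 14 weights (5 classes, p=11):

[[1, 10, 11, 12], [2, 13], [3, 8], [4, 5, 6, 7, 14], [9]]


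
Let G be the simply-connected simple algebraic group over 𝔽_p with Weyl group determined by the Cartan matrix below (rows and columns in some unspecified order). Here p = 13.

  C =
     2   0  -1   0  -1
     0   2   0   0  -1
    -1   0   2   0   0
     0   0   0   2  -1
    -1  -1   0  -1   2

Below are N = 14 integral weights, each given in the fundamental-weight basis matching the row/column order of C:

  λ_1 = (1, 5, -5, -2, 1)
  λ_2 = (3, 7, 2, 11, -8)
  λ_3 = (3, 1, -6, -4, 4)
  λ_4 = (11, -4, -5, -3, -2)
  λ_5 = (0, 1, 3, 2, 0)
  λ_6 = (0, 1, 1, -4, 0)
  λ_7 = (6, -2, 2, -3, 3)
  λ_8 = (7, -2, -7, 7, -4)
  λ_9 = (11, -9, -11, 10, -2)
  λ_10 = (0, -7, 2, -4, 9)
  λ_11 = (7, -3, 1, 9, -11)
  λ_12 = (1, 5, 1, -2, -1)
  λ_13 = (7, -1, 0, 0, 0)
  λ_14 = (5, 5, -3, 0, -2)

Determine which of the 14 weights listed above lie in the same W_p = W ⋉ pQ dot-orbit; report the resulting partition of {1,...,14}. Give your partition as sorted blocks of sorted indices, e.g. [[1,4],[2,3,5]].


C ↔ D_5 under row/col permutation; |W(D_5)| = 1920.

Folding the 14 weights λ_j+ρ into Ā_13 (reps in the given 5-coord order):

    [1] (1, 5, 2, 0, 1)
    [2] (0, 1, 4, 5, 0)
    [3] (1, 2, 4, 3, 1)
    [4] (1, 2, 4, 3, 1)
    [5] (1, 2, 4, 3, 1)
    [6] (1, 0, 1, 1, 1)
    [7] (1, 0, 1, 1, 1)
    [8] (1, 2, 4, 3, 1)
    [9] (1, 0, 1, 1, 1)
    [10] (1, 5, 1, 2, 1)
    [11] (2, 6, 0, 2, 0)
    [12] (1, 5, 2, 0, 1)
    [13] (1, 0, 1, 1, 1)
    [14] (1, 5, 2, 0, 1)

Linkage partition of the 14 weights (6 classes, p=13):

[[1, 12, 14], [2], [3, 4, 5, 8], [6, 7, 9, 13], [10], [11]]


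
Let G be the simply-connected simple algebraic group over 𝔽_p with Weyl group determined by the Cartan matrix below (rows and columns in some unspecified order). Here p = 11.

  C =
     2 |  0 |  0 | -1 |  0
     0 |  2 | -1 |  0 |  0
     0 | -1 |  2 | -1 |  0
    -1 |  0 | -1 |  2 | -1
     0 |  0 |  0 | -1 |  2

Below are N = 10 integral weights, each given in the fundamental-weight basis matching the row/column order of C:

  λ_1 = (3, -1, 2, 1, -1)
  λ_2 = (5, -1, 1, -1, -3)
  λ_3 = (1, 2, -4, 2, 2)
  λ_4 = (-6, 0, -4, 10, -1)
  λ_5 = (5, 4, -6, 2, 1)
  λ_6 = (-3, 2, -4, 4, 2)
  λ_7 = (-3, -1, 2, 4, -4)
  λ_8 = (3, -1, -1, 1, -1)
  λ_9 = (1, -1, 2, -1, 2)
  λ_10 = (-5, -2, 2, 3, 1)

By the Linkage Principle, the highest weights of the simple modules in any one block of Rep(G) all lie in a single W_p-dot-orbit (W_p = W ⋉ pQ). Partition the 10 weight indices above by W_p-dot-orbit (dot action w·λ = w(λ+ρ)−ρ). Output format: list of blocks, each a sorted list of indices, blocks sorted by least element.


D_5 Cartan matrix, 5 simple roots permuted; ρ=(1,1,1,1,1).

Alcove-folded reps (p=11, 10 weights, presented ϖ-order):

  1: (4, 0, 0, 2, 0)
  2: (4, 0, 0, 2, 0)
  3: (2, 0, 3, 0, 3)
  4: (5, 1, 2, 0, 0)
  5: (4, 0, 0, 2, 0)
  6: (2, 0, 3, 0, 3)
  7: (2, 0, 3, 0, 3)
  8: (4, 0, 0, 2, 0)
  9: (2, 0, 3, 0, 3)
  10: (4, 1, 2, 0, 2)

Linkage partition of the 10 weights (4 classes, p=11):

[[1, 2, 5, 8], [3, 6, 7, 9], [4], [10]]


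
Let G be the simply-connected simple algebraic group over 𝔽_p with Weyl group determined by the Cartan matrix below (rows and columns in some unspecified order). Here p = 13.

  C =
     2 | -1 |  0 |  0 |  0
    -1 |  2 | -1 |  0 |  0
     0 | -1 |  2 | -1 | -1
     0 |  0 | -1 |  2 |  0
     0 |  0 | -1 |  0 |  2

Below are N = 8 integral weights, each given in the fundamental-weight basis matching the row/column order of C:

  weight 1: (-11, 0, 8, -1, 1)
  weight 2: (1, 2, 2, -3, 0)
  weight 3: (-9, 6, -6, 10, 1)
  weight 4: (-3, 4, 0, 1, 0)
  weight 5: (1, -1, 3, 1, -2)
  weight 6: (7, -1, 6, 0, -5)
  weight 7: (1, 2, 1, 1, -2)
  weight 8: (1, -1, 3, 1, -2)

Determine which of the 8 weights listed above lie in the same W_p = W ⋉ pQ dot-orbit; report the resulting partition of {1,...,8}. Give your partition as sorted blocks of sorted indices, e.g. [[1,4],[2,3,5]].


Cartan matrix: type D_5 (|W|=1920); un-permuting the 5 rows.

Alcove-folded reps (p=13, 8 weights, presented ϖ-order):

  λ_1+ρ ↦ (1, 1, 0, 0, 2) · λ_2+ρ ↦ (2, 3, 1, 2, 1) · λ_3+ρ ↦ (2, 0, 3, 2, 1) · λ_4+ρ ↦ (2, 3, 1, 2, 1) · λ_5+ρ ↦ (2, 0, 3, 2, 1) · λ_6+ρ ↦ (2, 3, 1, 2, 1) · λ_7+ρ ↦ (2, 3, 1, 2, 1) · λ_8+ρ ↦ (2, 0, 3, 2, 1)

These 8 weights hit 3 W_13-dot-orbits; sizes (1, 4, 3):

[[1], [2, 4, 6, 7], [3, 5, 8]]


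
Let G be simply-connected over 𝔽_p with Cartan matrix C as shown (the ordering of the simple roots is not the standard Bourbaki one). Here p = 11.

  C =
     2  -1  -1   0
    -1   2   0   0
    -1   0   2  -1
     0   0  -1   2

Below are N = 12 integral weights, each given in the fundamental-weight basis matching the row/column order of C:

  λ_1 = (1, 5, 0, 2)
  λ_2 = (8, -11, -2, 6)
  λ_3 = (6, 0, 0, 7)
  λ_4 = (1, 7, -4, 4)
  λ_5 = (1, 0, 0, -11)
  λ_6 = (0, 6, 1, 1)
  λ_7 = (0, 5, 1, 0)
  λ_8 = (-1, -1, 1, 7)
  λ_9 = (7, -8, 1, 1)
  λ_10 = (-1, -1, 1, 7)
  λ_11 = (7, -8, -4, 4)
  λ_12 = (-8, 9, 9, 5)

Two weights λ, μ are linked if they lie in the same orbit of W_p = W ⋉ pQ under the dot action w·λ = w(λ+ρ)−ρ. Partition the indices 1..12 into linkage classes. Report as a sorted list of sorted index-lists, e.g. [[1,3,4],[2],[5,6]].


C ↔ A_4 under row/col permutation; |W(A_4)| = 120.

Ā_11 reps of the 12 weights (A_4, coords as presented):

    [1] (2, 5, 1, 2)
    [2] (1, 4, 1, 1)
    [3] (2, 5, 1, 2)
    [4] (1, 6, 2, 1)
    [5] (1, 6, 2, 1)
    [6] (1, 6, 2, 1)
    [7] (1, 6, 2, 1)
    [8] (0, 0, 2, 8)
    [9] (1, 6, 2, 1)
    [10] (0, 0, 2, 8)
    [11] (2, 5, 1, 2)
    [12] (2, 5, 1, 2)

Grouping the 12 weights by Ā_11-representative: 4 linkage classes.

[[1, 3, 11, 12], [2], [4, 5, 6, 7, 9], [8, 10]]


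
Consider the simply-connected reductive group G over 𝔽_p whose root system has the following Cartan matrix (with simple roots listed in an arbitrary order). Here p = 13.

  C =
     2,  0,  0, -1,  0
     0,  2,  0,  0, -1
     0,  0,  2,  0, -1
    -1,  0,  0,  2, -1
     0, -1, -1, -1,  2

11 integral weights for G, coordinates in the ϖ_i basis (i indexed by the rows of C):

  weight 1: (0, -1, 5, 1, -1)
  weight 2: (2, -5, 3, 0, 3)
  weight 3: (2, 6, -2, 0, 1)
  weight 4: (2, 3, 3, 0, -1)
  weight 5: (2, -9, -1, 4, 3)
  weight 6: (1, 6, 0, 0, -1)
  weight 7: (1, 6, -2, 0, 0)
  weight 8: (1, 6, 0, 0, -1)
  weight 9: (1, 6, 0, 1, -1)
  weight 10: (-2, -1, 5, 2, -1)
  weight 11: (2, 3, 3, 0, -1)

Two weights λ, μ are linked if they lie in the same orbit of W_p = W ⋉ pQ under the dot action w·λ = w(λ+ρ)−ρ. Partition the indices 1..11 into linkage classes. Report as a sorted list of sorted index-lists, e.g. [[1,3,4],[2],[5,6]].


Cartan matrix: type D_5 (|W|=1920); un-permuting the 5 rows.

Ā_13 reps of the 11 weights (D_5, coords as presented):

    1: (1, 0, 6, 2, 0)
    2: (3, 4, 4, 1, 0)
    3: (2, 7, 1, 1, 0)
    4: (3, 4, 4, 1, 0)
    5: (3, 4, 4, 1, 0)
    6: (2, 7, 1, 1, 0)
    7: (2, 7, 1, 1, 0)
    8: (2, 7, 1, 1, 0)
    9: (2, 7, 1, 1, 0)
    10: (1, 0, 6, 2, 0)
    11: (3, 4, 4, 1, 0)

These 11 weights hit 3 W_13-dot-orbits; sizes (2, 4, 5):

[[1, 10], [2, 4, 5, 11], [3, 6, 7, 8, 9]]


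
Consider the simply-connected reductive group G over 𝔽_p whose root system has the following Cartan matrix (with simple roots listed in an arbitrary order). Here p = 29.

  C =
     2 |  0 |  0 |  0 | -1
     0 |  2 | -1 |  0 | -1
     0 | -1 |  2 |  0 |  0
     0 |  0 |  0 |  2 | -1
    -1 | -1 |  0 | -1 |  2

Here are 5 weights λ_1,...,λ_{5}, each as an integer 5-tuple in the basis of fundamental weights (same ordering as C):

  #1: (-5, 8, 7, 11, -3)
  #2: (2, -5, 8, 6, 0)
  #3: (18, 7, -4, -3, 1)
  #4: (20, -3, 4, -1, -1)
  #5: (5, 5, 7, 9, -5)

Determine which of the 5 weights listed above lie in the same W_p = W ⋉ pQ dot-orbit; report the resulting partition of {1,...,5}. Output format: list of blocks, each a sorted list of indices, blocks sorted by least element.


D_5 Cartan matrix, 5 simple roots permuted; ρ=(1,1,1,1,1).

λ_j+ρ reflected into Ā_29 (⟨·,θ^∨⟩≤29); 5-tuples as given:

  λ_1 → (2, 2, 8, 6, 4) · λ_2 → (0, 1, 5, 4, 3) · λ_3 → (19, 0, 3, 2, 0) · λ_4 → (19, 0, 3, 2, 0) · λ_5 → (2, 2, 8, 6, 4)

Partition of {1..5} into 3 W_29-dot-orbits:

[[1, 5], [2], [3, 4]]


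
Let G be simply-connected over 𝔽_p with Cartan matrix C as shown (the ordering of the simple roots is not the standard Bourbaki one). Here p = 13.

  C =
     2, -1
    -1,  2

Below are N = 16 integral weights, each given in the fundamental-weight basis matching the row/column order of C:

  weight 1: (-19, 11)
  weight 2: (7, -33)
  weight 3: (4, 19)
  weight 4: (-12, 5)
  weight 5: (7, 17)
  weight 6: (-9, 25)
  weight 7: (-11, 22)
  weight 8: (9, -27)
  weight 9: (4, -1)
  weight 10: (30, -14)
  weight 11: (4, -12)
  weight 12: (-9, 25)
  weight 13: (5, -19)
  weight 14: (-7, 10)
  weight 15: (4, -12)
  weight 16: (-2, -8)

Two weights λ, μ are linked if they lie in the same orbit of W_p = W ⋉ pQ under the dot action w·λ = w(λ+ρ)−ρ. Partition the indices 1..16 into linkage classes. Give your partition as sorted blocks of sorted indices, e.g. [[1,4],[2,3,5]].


C ↔ A_2 under row/col permutation; |W(A_2)| = 6.

Ā_13 reps of the 16 weights (A_2, coords as presented):

  1: (7, 1) · 2: (6, 5) · 3: (7, 1) · 4: (6, 5) · 5: (5, 0) · 6: (5, 0) · 7: (0, 3) · 8: (0, 3) · 9: (5, 0) · 10: (5, 0) · 11: (6, 5) · 12: (5, 0) · 13: (7, 1) · 14: (6, 5) · 15: (6, 5) · 16: (7, 1)

Grouping the 16 weights by Ā_13-representative: 4 linkage classes.

[[1, 3, 13, 16], [2, 4, 11, 14, 15], [5, 6, 9, 10, 12], [7, 8]]


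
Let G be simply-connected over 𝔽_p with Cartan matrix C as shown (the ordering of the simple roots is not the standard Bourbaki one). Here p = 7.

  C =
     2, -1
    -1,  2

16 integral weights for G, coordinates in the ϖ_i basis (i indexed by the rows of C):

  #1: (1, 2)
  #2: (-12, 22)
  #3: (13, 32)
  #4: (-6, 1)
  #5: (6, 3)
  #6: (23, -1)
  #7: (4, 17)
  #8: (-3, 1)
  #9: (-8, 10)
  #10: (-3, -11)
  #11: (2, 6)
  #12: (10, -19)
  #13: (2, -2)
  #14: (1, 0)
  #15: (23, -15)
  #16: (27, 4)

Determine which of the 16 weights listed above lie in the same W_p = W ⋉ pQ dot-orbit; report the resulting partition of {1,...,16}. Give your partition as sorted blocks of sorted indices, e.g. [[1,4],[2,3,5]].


A_2 Cartan matrix, 2 simple roots permuted; ρ=(1,1).

Each λ_j+ρ reduced to Ā_7; 2-tuples below use C's row order:

    [1] (2, 3)
    [2] (2, 3)
    [3] (2, 0)
    [4] (2, 3)
    [5] (3, 0)
    [6] (3, 0)
    [7] (2, 3)
    [8] (2, 0)
    [9] (3, 0)
    [10] (2, 3)
    [11] (0, 4)
    [12] (0, 4)
    [13] (2, 1)
    [14] (2, 1)
    [15] (0, 4)
    [16] (2, 0)

Grouping the 16 weights by Ā_7-representative: 5 linkage classes.

[[1, 2, 4, 7, 10], [3, 8, 16], [5, 6, 9], [11, 12, 15], [13, 14]]


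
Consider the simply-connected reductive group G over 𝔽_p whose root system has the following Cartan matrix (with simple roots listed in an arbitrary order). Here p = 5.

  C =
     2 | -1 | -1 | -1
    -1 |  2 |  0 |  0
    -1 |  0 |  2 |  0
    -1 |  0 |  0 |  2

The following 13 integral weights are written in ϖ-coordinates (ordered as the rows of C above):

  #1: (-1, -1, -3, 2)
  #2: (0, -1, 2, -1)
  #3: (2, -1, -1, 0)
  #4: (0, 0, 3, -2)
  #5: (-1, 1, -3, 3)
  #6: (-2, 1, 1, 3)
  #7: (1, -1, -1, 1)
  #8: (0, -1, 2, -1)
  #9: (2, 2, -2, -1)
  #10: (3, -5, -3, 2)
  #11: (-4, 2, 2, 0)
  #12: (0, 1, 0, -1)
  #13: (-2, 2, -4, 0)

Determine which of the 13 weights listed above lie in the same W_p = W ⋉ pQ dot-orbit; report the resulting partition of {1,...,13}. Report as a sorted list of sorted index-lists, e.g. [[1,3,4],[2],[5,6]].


Dynkin diagram of C (from the 6 off-diagonal −1 entries): D_4.

λ_j+ρ reflected into Ā_5 (⟨·,θ^∨⟩≤5); 4-tuples as given:

  λ_1 → (0, 2, 0, 1);  λ_2 → (1, 0, 3, 0);  λ_3 → (1, 0, 0, 1);  λ_4 → (1, 0, 3, 0);  λ_5 → (1, 0, 0, 2);  λ_6 → (1, 0, 0, 2);  λ_7 → (1, 0, 0, 2);  λ_8 → (1, 0, 3, 0);  λ_9 → (0, 2, 0, 1);  λ_10 → (0, 2, 0, 1);  λ_11 → (1, 0, 0, 2);  λ_12 → (1, 2, 1, 0);  λ_13 → (1, 0, 0, 2)

The 13 indices split into 5 linkage classes (same alcove rep ⇔ same W_5-dot-orbit):

[[1, 9, 10], [2, 4, 8], [3], [5, 6, 7, 11, 13], [12]]


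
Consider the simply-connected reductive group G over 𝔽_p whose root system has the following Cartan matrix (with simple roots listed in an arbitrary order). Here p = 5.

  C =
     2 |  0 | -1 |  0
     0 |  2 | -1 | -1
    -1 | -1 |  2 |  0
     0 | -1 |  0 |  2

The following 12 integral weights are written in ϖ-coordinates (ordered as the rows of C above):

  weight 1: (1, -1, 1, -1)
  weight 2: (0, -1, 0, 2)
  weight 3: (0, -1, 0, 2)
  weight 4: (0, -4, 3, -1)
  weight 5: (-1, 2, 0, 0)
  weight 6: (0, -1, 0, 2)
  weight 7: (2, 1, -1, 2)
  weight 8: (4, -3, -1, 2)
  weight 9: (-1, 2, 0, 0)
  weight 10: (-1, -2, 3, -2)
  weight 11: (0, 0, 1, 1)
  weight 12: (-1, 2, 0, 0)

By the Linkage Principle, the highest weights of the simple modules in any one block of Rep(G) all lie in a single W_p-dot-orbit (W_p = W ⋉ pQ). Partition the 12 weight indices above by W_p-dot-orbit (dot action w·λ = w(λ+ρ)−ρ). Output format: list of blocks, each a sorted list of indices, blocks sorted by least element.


Cartan matrix: type A_4 (|W|=120); un-permuting the 4 rows.

Each λ_j+ρ reduced to Ā_5; 4-tuples below use C's row order:

  [1] (2, 0, 2, 0)
  [2] (1, 0, 1, 3)
  [3] (1, 0, 1, 3)
  [4] (1, 0, 1, 3)
  [5] (0, 3, 1, 1)
  [6] (1, 0, 1, 3)
  [7] (0, 2, 0, 0)
  [8] (2, 0, 2, 0)
  [9] (0, 3, 1, 1)
  [10] (0, 1, 2, 1)
  [11] (0, 1, 2, 1)
  [12] (0, 3, 1, 1)

These 12 weights hit 5 W_5-dot-orbits; sizes (2, 4, 3, 1, 2):

[[1, 8], [2, 3, 4, 6], [5, 9, 12], [7], [10, 11]]


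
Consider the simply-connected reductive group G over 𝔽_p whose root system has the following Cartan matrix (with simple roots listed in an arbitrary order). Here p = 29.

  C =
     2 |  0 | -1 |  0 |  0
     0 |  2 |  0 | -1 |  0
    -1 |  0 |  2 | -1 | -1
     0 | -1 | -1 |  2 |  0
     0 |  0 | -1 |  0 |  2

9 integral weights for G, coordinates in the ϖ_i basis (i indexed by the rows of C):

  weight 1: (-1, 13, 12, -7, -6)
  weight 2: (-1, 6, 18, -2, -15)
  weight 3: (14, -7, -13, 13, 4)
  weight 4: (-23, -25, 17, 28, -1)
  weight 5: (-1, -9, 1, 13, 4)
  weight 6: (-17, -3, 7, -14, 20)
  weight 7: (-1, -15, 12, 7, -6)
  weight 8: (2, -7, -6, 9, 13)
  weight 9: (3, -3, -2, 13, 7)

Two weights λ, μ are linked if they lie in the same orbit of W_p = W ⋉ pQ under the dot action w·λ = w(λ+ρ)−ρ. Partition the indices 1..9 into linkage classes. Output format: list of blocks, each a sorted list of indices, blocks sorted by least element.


Dynkin diagram of C (from the 8 off-diagonal −1 entries): D_5.

Folding the 9 weights λ_j+ρ into Ā_29 (reps in the given 5-coord order):

  1: (0, 8, 2, 6, 5) · 2: (0, 6, 4, 0, 14) · 3: (3, 2, 1, 4, 7) · 4: (0, 6, 4, 0, 14) · 5: (0, 8, 2, 6, 5) · 6: (0, 8, 2, 6, 5) · 7: (0, 8, 2, 6, 5) · 8: (2, 5, 2, 1, 9) · 9: (3, 2, 1, 4, 7)

Linkage partition of the 9 weights (4 classes, p=29):

[[1, 5, 6, 7], [2, 4], [3, 9], [8]]


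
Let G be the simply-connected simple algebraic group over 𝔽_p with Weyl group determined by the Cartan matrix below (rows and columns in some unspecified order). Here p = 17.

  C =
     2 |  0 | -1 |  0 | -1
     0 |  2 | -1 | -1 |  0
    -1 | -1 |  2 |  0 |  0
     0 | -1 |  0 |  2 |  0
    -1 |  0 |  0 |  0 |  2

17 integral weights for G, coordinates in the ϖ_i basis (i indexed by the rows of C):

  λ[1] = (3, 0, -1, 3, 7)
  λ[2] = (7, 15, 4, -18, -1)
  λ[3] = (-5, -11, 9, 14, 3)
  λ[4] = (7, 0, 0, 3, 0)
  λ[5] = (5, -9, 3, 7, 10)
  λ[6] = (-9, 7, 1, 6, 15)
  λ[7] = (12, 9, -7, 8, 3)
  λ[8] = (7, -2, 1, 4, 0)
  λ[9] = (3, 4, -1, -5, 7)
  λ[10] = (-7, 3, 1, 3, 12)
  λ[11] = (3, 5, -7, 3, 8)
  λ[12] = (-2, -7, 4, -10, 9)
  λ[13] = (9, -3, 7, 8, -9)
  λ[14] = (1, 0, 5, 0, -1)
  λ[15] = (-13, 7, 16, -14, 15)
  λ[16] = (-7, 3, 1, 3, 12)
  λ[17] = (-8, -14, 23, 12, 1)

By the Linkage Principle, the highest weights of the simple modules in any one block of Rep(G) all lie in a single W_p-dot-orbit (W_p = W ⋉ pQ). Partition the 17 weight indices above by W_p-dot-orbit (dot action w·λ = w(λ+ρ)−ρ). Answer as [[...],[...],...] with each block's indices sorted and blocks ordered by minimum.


Type A_5, rank 5, |W|=720; reorder rows/cols to standard.

Folding the 17 weights λ_j+ρ into Ā_17 (reps in the given 5-coord order):

  [1] (4, 1, 0, 4, 8) · [2] (4, 1, 0, 4, 8) · [3] (0, 6, 4, 5, 0) · [4] (8, 1, 1, 4, 1) · [5] (2, 0, 4, 4, 7) · [6] (2, 1, 6, 1, 0) · [7] (2, 0, 4, 4, 7) · [8] (8, 1, 1, 4, 1) · [9] (4, 1, 0, 4, 8) · [10] (2, 0, 4, 4, 7) · [11] (2, 0, 4, 4, 7) · [12] (8, 1, 1, 4, 1) · [13] (2, 1, 6, 1, 0) · [14] (2, 1, 6, 1, 0) · [15] (4, 1, 0, 4, 8) · [16] (2, 0, 4, 4, 7) · [17] (0, 6, 4, 5, 0)

Partition of {1..17} into 5 W_17-dot-orbits:

[[1, 2, 9, 15], [3, 17], [4, 8, 12], [5, 7, 10, 11, 16], [6, 13, 14]]


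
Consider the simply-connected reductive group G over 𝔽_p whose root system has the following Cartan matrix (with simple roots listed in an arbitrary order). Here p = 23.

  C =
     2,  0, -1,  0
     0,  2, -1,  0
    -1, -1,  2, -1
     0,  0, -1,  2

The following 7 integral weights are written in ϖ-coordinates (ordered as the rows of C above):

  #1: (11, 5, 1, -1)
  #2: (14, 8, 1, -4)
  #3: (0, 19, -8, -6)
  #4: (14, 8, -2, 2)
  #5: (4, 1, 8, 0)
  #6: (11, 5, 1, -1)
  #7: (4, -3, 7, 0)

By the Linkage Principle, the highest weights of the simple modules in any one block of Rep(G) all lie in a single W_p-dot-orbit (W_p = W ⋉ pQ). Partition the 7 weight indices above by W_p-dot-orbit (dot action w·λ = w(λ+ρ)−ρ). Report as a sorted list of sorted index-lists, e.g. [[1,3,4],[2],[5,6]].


Root system D_4: the 4×4 matrix C matches after relabeling.

λ_j+ρ reflected into Ā_23 (⟨·,θ^∨⟩≤23); 4-tuples as given:

    [1] (12, 6, 2, 0)
    [2] (12, 6, 2, 0)
    [3] (5, 2, 6, 1)
    [4] (12, 6, 2, 0)
    [5] (5, 2, 6, 1)
    [6] (12, 6, 2, 0)
    [7] (5, 2, 6, 1)

The 7 indices split into 2 linkage classes (same alcove rep ⇔ same W_23-dot-orbit):

[[1, 2, 4, 6], [3, 5, 7]]


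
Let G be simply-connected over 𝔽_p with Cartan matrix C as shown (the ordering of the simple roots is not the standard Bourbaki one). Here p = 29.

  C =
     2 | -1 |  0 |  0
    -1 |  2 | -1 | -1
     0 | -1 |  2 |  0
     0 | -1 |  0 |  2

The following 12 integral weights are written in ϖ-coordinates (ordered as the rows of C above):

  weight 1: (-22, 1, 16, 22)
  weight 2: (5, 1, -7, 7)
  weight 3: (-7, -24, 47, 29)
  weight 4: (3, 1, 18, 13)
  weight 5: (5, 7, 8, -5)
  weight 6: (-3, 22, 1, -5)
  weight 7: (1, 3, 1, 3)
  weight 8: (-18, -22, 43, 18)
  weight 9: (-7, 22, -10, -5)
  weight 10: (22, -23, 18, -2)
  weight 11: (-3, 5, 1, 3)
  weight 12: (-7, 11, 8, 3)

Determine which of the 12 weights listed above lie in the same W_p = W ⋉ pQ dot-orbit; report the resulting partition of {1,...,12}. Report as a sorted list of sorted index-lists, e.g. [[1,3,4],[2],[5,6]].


D_4 Cartan matrix, 4 simple roots permuted; ρ=(1,1,1,1).

W_29-reps of the 12 weights in Ā_29 (same 4-coord order as C):

  λ_1+ρ ↦ (2, 4, 2, 4)
  λ_2+ρ ↦ (2, 4, 2, 4)
  λ_3+ρ ↦ (3, 0, 1, 19)
  λ_4+ρ ↦ (6, 4, 9, 4)
  λ_5+ρ ↦ (6, 4, 9, 4)
  λ_6+ρ ↦ (2, 4, 2, 4)
  λ_7+ρ ↦ (2, 4, 2, 4)
  λ_8+ρ ↦ (6, 4, 9, 4)
  λ_9+ρ ↦ (6, 4, 9, 4)
  λ_10+ρ ↦ (3, 0, 1, 19)
  λ_11+ρ ↦ (2, 4, 2, 4)
  λ_12+ρ ↦ (6, 4, 9, 4)

The 12 indices split into 3 linkage classes (same alcove rep ⇔ same W_29-dot-orbit):

[[1, 2, 6, 7, 11], [3, 10], [4, 5, 8, 9, 12]]


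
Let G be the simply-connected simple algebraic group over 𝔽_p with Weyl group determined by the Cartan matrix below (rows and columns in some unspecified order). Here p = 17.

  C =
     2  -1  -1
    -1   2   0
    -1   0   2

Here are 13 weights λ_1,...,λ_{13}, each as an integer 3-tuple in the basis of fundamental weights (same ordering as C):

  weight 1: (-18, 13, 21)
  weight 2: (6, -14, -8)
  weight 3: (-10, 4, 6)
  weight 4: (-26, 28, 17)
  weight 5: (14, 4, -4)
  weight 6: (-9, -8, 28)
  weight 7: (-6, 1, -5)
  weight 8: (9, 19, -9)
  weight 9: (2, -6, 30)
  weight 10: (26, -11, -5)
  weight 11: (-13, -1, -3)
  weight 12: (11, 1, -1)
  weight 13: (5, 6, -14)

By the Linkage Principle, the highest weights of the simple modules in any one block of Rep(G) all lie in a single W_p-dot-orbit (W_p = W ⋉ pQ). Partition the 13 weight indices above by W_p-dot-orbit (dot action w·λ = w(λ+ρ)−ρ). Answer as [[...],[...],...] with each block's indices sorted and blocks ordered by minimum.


A_3 Cartan matrix, 3 simple roots permuted; ρ=(1,1,1).

W_17-reps of the 13 weights in Ā_17 (same 3-coord order as C):

  λ_1+ρ ↦ (12, 2, 0) · λ_2+ρ ↦ (7, 0, 6) · λ_3+ρ ↦ (3, 4, 2) · λ_4+ρ ↦ (5, 7, 4) · λ_5+ρ ↦ (12, 2, 0) · λ_6+ρ ↦ (3, 4, 2) · λ_7+ρ ↦ (3, 4, 2) · λ_8+ρ ↦ (3, 4, 2) · λ_9+ρ ↦ (12, 2, 0) · λ_10+ρ ↦ (7, 0, 6) · λ_11+ρ ↦ (12, 2, 0) · λ_12+ρ ↦ (12, 2, 0) · λ_13+ρ ↦ (7, 0, 6)

Grouping the 13 weights by Ā_17-representative: 4 linkage classes.

[[1, 5, 9, 11, 12], [2, 10, 13], [3, 6, 7, 8], [4]]


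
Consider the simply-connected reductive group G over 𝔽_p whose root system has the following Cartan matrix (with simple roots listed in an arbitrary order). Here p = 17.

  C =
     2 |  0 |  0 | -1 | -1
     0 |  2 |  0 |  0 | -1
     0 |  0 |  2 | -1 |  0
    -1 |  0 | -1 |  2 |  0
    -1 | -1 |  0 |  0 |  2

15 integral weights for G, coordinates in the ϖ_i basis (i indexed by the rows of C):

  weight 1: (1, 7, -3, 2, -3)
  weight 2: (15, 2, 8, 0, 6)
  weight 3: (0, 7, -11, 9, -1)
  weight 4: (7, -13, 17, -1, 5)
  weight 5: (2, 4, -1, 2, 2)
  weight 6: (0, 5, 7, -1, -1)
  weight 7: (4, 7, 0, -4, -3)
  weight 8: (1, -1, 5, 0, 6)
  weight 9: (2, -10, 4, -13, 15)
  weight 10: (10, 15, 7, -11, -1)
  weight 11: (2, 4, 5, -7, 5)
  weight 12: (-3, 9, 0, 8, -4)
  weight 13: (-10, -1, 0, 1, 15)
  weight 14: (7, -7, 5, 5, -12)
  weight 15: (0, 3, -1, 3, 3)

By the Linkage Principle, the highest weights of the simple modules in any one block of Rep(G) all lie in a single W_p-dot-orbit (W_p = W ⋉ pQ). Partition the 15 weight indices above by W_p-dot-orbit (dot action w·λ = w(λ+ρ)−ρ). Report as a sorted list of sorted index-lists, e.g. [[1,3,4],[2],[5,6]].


Dynkin diagram of C (from the 8 off-diagonal −1 entries): A_5.

Alcove-folded reps (p=17, 15 weights, presented ϖ-order):

  λ_1 → (0, 6, 2, 1, 2);  λ_2 → (2, 0, 6, 1, 7);  λ_3 → (1, 6, 8, 0, 0);  λ_4 → (0, 6, 2, 1, 2);  λ_5 → (3, 5, 0, 3, 3);  λ_6 → (1, 6, 8, 0, 0);  λ_7 → (0, 6, 2, 1, 2);  λ_8 → (2, 0, 6, 1, 7);  λ_9 → (3, 5, 1, 4, 2);  λ_10 → (1, 6, 8, 0, 0);  λ_11 → (3, 5, 0, 3, 3);  λ_12 → (3, 5, 1, 4, 2);  λ_13 → (2, 0, 6, 1, 7);  λ_14 → (3, 5, 0, 3, 3);  λ_15 → (1, 4, 0, 4, 4)

These 15 weights hit 6 W_17-dot-orbits; sizes (3, 3, 3, 3, 2, 1):

[[1, 4, 7], [2, 8, 13], [3, 6, 10], [5, 11, 14], [9, 12], [15]]


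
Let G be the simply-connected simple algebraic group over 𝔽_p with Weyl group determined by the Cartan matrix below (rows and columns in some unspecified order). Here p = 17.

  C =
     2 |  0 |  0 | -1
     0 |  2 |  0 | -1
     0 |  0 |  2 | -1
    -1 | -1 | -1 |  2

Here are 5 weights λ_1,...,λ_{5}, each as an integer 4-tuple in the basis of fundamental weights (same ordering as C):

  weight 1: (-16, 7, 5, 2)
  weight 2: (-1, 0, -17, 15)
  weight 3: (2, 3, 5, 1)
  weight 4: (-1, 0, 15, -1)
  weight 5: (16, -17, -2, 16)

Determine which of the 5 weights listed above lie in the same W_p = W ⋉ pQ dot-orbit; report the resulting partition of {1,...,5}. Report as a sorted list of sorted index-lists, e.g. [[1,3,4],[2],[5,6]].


C ↔ D_4 under row/col permutation; |W(D_4)| = 192.

Folding the 5 weights λ_j+ρ into Ā_17 (reps in the given 4-coord order):

  λ_1+ρ ↦ (3, 4, 6, 2) · λ_2+ρ ↦ (0, 1, 16, 0) · λ_3+ρ ↦ (3, 4, 6, 2) · λ_4+ρ ↦ (0, 1, 16, 0) · λ_5+ρ ↦ (0, 1, 16, 0)

The 5 indices split into 2 linkage classes (same alcove rep ⇔ same W_17-dot-orbit):

[[1, 3], [2, 4, 5]]


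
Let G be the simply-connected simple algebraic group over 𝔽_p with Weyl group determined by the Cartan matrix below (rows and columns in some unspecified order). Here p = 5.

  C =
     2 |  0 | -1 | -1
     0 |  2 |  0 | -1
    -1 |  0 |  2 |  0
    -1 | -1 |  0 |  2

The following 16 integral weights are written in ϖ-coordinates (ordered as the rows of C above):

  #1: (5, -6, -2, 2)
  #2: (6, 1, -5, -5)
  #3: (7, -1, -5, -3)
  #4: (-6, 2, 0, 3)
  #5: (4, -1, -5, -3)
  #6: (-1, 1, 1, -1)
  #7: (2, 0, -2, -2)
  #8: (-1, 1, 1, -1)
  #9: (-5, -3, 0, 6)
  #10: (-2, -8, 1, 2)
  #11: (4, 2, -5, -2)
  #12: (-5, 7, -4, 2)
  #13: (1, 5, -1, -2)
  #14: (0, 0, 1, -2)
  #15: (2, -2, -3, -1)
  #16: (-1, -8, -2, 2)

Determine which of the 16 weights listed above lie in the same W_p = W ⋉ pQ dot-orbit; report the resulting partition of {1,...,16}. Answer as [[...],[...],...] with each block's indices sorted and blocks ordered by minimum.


A_4 Cartan matrix, 4 simple roots permuted; ρ=(1,1,1,1).

λ_j+ρ reflected into Ā_5 (⟨·,θ^∨⟩≤5); 4-tuples as given:

  λ_1 → (0, 1, 3, 1);  λ_2 → (1, 0, 1, 1);  λ_3 → (1, 0, 1, 1);  λ_4 → (0, 0, 2, 1);  λ_5 → (0, 1, 3, 1);  λ_6 → (0, 2, 2, 0);  λ_7 → (1, 0, 1, 1);  λ_8 → (0, 2, 2, 0);  λ_9 → (1, 0, 1, 1);  λ_10 → (1, 0, 1, 1);  λ_11 → (0, 0, 2, 1);  λ_12 → (1, 1, 1, 1);  λ_13 → (1, 3, 1, 0);  λ_14 → (0, 0, 2, 1);  λ_15 → (0, 0, 2, 1);  λ_16 → (0, 0, 2, 1)

6 distinct reps among the 16 weights ⇒ 6 W_5-linkage classes:

[[1, 5], [2, 3, 7, 9, 10], [4, 11, 14, 15, 16], [6, 8], [12], [13]]
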